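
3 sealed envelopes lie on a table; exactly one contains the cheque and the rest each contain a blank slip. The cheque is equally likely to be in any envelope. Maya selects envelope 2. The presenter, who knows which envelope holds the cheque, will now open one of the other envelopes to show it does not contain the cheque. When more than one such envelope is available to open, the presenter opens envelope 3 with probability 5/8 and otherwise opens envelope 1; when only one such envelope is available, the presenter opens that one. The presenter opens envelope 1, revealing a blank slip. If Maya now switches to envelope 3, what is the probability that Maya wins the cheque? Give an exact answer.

8/11

Apply Bayes' rule, conditioning on where the cheque actually is.
If it is in envelope 1 (prior 1/3): the presenter opened envelope 1, so this case is ruled out; weight (1/3)·0 = 0.
If it is in envelope 2 (prior 1/3): envelope 3 is available but not opened, probability 3/8; weight (1/3)·(3/8) = 1/8.
If it is in envelope 3 (prior 1/3): only envelope 1 is available, probability 1; weight (1/3)·1 = 1/3.
The weights sum to 11/24.
So P(the cheque in envelope 3 | the presenter opened envelope 1) = (1/3) / (11/24) = 8/11.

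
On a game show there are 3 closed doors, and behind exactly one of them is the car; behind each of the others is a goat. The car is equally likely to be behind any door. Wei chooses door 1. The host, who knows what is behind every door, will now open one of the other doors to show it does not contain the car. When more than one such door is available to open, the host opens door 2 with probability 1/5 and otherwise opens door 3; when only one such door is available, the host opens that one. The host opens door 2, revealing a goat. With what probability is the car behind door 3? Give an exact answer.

Consider each possible location of the car in turn.
If it is behind door 1 (prior 1/3): door 2 is available, opened with probability 1/5; weight (1/3)·(1/5) = 1/15.
If it is behind door 2 (prior 1/3): the host opened door 2, so this case is ruled out; weight (1/3)·0 = 0.
If it is behind door 3 (prior 1/3): only door 2 is available, probability 1; weight (1/3)·1 = 1/3.
The weights sum to 2/5.
So P(the car behind door 3 | the host opened door 2) = (1/3) / (2/5) = 5/6.

5/6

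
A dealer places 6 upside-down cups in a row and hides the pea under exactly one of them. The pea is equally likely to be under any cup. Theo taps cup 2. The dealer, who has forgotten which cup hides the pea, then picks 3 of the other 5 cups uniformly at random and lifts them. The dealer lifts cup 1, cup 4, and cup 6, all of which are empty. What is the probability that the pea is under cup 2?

Apply Bayes' rule, conditioning on where the pea actually is.
If it is under any of cups 1, 4, and 6 (prior 1/6 each): that cup was opened and seen not to hold the prize — ruled out; weight (1/6)·0 = 0 each.
If it is under any of cups 2, 3, and 5 (prior 1/6 each): the dealer picks exactly this set with probability 1/10 regardless, and none is the prize; weight (1/6)·(1/10) = 1/60 each.
The weights sum to 1/20.
So P(the pea under cup 2 | the dealer opened cup 1, cup 4, and cup 6) = (1/60) / (1/20) = 1/3.

1/3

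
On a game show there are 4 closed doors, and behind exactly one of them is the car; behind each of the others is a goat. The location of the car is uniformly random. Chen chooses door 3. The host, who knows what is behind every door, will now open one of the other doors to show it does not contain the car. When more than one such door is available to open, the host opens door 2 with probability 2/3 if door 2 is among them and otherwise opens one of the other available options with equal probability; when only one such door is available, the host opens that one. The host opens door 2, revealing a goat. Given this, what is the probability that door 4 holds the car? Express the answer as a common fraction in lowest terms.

Apply Bayes' rule, conditioning on where the car actually is.
If it is behind any of doors 1, 3, and 4 (prior 1/4 each): door 2 is available, opened with probability 2/3; weight (1/4)·(2/3) = 1/6 each.
If it is behind door 2 (prior 1/4): the host opened door 2, so this case is ruled out; weight (1/4)·0 = 0.
The weights sum to 1/2.
So P(the car behind door 4 | the host opened door 2) = (1/6) / (1/2) = 1/3.

1/3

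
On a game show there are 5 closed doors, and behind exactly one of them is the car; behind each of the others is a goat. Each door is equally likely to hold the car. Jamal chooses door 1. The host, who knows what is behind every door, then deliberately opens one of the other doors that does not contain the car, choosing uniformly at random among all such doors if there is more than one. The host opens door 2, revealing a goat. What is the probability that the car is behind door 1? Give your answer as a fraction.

Condition on the true location of the car.
If it is behind door 1 (prior 1/5): the host has 4 equally likely choices, so probability 1/4; weight (1/5)·(1/4) = 1/20.
If it is behind door 2 (prior 1/5): the host opened door 2, so this case is ruled out; weight (1/5)·0 = 0.
If it is behind any of doors 3, 4, and 5 (prior 1/5 each): the host has 3 equally likely choices, so probability 1/3; weight (1/5)·(1/3) = 1/15 each.
The weights sum to 1/4.
So P(the car behind door 1 | the host opened door 2) = (1/20) / (1/4) = 1/5.

1/5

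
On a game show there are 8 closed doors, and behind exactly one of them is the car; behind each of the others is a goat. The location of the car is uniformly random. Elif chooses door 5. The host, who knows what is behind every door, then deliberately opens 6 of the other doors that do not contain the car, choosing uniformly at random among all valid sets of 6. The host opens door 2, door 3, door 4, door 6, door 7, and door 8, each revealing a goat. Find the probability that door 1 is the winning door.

7/8

Consider each possible location of the car in turn.
If it is behind door 1 (prior 1/8): the host has no choice, probability 1; weight (1/8)·1 = 1/8.
If it is behind any of doors 2, 3, 4, 6, 7, and 8 (prior 1/8 each): that door was opened and seen not to hold the prize — ruled out; weight (1/8)·0 = 0 each.
If it is behind door 5 (prior 1/8): the host has 7 equally likely choices, so probability 1/7; weight (1/8)·(1/7) = 1/56.
The weights sum to 1/7.
So P(the car behind door 1 | the host opened door 2, door 3, door 4, door 6, door 7, and door 8) = (1/8) / (1/7) = 7/8.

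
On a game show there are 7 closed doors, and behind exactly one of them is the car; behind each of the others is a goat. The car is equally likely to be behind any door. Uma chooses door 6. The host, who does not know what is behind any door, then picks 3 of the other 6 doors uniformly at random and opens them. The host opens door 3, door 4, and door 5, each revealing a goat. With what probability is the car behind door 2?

Apply Bayes' rule, conditioning on where the car actually is.
If it is behind any of doors 1, 2, 6, and 7 (prior 1/7 each): the host picks exactly this set with probability 1/20 regardless, and none is the prize; weight (1/7)·(1/20) = 1/140 each.
If it is behind any of doors 3, 4, and 5 (prior 1/7 each): that door was opened and seen not to hold the prize — ruled out; weight (1/7)·0 = 0 each.
The weights sum to 1/35.
So P(the car behind door 2 | the host opened door 3, door 4, and door 5) = (1/140) / (1/35) = 1/4.

1/4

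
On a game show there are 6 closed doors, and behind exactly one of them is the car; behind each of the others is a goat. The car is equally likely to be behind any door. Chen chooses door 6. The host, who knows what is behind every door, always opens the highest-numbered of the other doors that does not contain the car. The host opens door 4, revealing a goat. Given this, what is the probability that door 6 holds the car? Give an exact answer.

Consider each possible location of the car in turn.
If it is behind any of doors 1, 2, 3, and 6 (prior 1/6 each): the host would have opened door 5 instead, probability 0; weight (1/6)·0 = 0 each.
If it is behind door 4 (prior 1/6): the host opened door 4, so this case is ruled out; weight (1/6)·0 = 0.
If it is behind door 5 (prior 1/6): door 4 is the highest-numbered option available, probability 1; weight (1/6)·1 = 1/6.
The weights sum to 1/6.
So P(the car behind door 6 | the host opened door 4) = 0 / (1/6) = 0.

0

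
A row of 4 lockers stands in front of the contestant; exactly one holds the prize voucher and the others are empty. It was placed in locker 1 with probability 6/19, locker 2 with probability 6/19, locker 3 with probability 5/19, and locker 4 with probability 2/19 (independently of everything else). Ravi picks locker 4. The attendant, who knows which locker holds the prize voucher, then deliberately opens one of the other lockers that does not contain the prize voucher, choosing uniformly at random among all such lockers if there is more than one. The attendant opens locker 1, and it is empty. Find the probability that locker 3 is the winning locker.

15/37

Apply Bayes' rule, conditioning on where the prize voucher actually is.
If it is in locker 1 (prior 6/19): the attendant opened locker 1, so this case is ruled out; weight (6/19)·0 = 0.
If it is in locker 2 (prior 6/19): the attendant has 2 equally likely choices, so probability 1/2; weight (6/19)·(1/2) = 3/19.
If it is in locker 3 (prior 5/19): the attendant has 2 equally likely choices, so probability 1/2; weight (5/19)·(1/2) = 5/38.
If it is in locker 4 (prior 2/19): the attendant has 3 equally likely choices, so probability 1/3; weight (2/19)·(1/3) = 2/57.
The weights sum to 37/114.
So P(the prize voucher in locker 3 | the attendant opened locker 1) = (5/38) / (37/114) = 15/37.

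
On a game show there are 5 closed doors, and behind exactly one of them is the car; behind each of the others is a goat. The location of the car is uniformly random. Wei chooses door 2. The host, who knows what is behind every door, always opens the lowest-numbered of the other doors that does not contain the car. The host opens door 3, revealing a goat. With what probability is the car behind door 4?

Apply Bayes' rule, conditioning on where the car actually is.
If it is behind door 1 (prior 1/5): door 3 is the lowest-numbered option available, probability 1; weight (1/5)·1 = 1/5.
If it is behind any of doors 2, 4, and 5 (prior 1/5 each): the host would have opened door 1 instead, probability 0; weight (1/5)·0 = 0 each.
If it is behind door 3 (prior 1/5): the host opened door 3, so this case is ruled out; weight (1/5)·0 = 0.
The weights sum to 1/5.
So P(the car behind door 4 | the host opened door 3) = 0 / (1/5) = 0.

0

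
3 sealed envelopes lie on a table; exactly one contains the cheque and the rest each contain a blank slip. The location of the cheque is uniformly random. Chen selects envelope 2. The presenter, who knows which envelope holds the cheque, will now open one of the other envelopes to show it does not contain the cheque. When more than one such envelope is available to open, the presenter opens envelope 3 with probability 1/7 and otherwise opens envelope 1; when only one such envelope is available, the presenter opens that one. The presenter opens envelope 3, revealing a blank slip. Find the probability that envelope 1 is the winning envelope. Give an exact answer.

7/8

Condition on the true location of the cheque.
If it is in envelope 1 (prior 1/3): only envelope 3 is available, probability 1; weight (1/3)·1 = 1/3.
If it is in envelope 2 (prior 1/3): envelope 3 is available, opened with probability 1/7; weight (1/3)·(1/7) = 1/21.
If it is in envelope 3 (prior 1/3): the presenter opened envelope 3, so this case is ruled out; weight (1/3)·0 = 0.
The weights sum to 8/21.
So P(the cheque in envelope 1 | the presenter opened envelope 3) = (1/3) / (8/21) = 7/8.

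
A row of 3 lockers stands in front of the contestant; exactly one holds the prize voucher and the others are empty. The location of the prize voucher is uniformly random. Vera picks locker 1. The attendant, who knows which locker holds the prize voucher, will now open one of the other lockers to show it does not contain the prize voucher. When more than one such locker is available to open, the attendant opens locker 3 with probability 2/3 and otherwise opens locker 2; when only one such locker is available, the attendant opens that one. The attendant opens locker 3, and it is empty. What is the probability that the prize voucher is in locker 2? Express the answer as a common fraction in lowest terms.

Apply Bayes' rule, conditioning on where the prize voucher actually is.
If it is in locker 1 (prior 1/3): locker 3 is available, opened with probability 2/3; weight (1/3)·(2/3) = 2/9.
If it is in locker 2 (prior 1/3): only locker 3 is available, probability 1; weight (1/3)·1 = 1/3.
If it is in locker 3 (prior 1/3): the attendant opened locker 3, so this case is ruled out; weight (1/3)·0 = 0.
The weights sum to 5/9.
So P(the prize voucher in locker 2 | the attendant opened locker 3) = (1/3) / (5/9) = 3/5.

3/5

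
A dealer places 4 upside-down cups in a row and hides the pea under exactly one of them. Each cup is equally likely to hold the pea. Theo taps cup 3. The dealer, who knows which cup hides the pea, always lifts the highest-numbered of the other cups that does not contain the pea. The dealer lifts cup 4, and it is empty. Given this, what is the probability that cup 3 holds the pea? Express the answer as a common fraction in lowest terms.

Apply Bayes' rule, conditioning on where the pea actually is.
If it is under any of cups 1, 2, and 3 (prior 1/4 each): cup 4 is the highest-numbered option available, probability 1; weight (1/4)·1 = 1/4 each.
If it is under cup 4 (prior 1/4): the dealer opened cup 4, so this case is ruled out; weight (1/4)·0 = 0.
The weights sum to 3/4.
So P(the pea under cup 3 | the dealer opened cup 4) = (1/4) / (3/4) = 1/3.

1/3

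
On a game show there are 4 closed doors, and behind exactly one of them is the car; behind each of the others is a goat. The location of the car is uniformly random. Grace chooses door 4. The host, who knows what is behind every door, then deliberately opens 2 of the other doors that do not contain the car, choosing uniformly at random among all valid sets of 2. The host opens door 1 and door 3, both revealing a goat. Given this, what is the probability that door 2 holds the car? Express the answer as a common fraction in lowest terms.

Apply Bayes' rule, conditioning on where the car actually is.
If it is behind either of doors 1 and 3 (prior 1/4 each): that door was opened and seen not to hold the prize — ruled out; weight (1/4)·0 = 0 each.
If it is behind door 2 (prior 1/4): the host has no choice, probability 1; weight (1/4)·1 = 1/4.
If it is behind door 4 (prior 1/4): the host has 3 equally likely choices, so probability 1/3; weight (1/4)·(1/3) = 1/12.
The weights sum to 1/3.
So P(the car behind door 2 | the host opened door 1 and door 3) = (1/4) / (1/3) = 3/4.

3/4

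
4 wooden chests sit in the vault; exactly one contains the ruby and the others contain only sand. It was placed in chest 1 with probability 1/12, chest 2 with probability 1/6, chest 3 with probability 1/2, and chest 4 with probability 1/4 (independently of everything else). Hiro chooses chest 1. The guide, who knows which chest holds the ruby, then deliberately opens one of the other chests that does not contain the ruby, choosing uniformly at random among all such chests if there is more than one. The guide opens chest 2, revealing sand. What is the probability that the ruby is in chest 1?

Condition on the true location of the ruby.
If it is in chest 1 (prior 1/12): the guide has 3 equally likely choices, so probability 1/3; weight (1/12)·(1/3) = 1/36.
If it is in chest 2 (prior 1/6): the guide opened chest 2, so this case is ruled out; weight (1/6)·0 = 0.
If it is in chest 3 (prior 1/2): the guide has 2 equally likely choices, so probability 1/2; weight (1/2)·(1/2) = 1/4.
If it is in chest 4 (prior 1/4): the guide has 2 equally likely choices, so probability 1/2; weight (1/4)·(1/2) = 1/8.
The weights sum to 29/72.
So P(the ruby in chest 1 | the guide opened chest 2) = (1/36) / (29/72) = 2/29.

2/29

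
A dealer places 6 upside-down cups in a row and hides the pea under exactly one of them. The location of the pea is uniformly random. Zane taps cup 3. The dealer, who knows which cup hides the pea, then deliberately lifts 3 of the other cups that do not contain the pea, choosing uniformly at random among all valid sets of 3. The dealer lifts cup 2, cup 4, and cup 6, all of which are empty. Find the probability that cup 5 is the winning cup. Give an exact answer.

5/12

Consider each possible location of the pea in turn.
If it is under either of cups 1 and 5 (prior 1/6 each): the dealer has 4 equally likely choices, so probability 1/4; weight (1/6)·(1/4) = 1/24 each.
If it is under any of cups 2, 4, and 6 (prior 1/6 each): that cup was opened and seen not to hold the prize — ruled out; weight (1/6)·0 = 0 each.
If it is under cup 3 (prior 1/6): the dealer has 10 equally likely choices, so probability 1/10; weight (1/6)·(1/10) = 1/60.
The weights sum to 1/10.
So P(the pea under cup 5 | the dealer opened cup 2, cup 4, and cup 6) = (1/24) / (1/10) = 5/12.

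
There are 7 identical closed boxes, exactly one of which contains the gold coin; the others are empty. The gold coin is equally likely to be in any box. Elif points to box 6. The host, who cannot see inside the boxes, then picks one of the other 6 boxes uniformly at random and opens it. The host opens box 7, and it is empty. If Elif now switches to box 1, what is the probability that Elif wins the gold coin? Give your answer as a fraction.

1/6

Because the host chose which box to open without knowing where the gold coin is, the choice is independent of the prize location. Learning that box 7 does not hold the gold coin simply rules out that one location and leaves the remaining 6 boxes still equally likely by symmetry.
So P(the gold coin in box 1) = 1/6.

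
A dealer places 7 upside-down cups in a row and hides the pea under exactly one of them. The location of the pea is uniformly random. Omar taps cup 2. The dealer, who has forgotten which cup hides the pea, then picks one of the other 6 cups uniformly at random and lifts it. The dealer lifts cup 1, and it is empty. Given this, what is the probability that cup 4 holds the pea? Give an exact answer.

1/6

Because the dealer chose which cup to lift without knowing where the pea is, the choice is independent of the prize location. Learning that cup 1 does not hold the pea simply rules out that one location and leaves the remaining 6 cups still equally likely by symmetry.
So P(the pea under cup 4) = 1/6.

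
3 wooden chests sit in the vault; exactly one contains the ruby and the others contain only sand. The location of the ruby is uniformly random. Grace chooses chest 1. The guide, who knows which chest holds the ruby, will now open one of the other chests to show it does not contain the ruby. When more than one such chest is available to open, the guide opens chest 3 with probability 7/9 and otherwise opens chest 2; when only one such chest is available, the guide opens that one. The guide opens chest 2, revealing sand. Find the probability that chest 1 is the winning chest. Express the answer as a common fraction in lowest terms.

2/11

Condition on the true location of the ruby.
If it is in chest 1 (prior 1/3): chest 3 is available but not opened, probability 2/9; weight (1/3)·(2/9) = 2/27.
If it is in chest 2 (prior 1/3): the guide opened chest 2, so this case is ruled out; weight (1/3)·0 = 0.
If it is in chest 3 (prior 1/3): only chest 2 is available, probability 1; weight (1/3)·1 = 1/3.
The weights sum to 11/27.
So P(the ruby in chest 1 | the guide opened chest 2) = (2/27) / (11/27) = 2/11.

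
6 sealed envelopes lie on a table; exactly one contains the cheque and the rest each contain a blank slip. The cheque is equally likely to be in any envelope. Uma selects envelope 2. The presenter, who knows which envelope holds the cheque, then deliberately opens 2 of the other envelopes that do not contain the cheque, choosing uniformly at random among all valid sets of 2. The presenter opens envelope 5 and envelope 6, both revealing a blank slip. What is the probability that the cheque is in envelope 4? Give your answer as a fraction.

Consider each possible location of the cheque in turn.
If it is in any of envelopes 1, 3, and 4 (prior 1/6 each): the presenter has 6 equally likely choices, so probability 1/6; weight (1/6)·(1/6) = 1/36 each.
If it is in envelope 2 (prior 1/6): the presenter has 10 equally likely choices, so probability 1/10; weight (1/6)·(1/10) = 1/60.
If it is in either of envelopes 5 and 6 (prior 1/6 each): that envelope was opened and seen not to hold the prize — ruled out; weight (1/6)·0 = 0 each.
The weights sum to 1/10.
So P(the cheque in envelope 4 | the presenter opened envelope 5 and envelope 6) = (1/36) / (1/10) = 5/18.

5/18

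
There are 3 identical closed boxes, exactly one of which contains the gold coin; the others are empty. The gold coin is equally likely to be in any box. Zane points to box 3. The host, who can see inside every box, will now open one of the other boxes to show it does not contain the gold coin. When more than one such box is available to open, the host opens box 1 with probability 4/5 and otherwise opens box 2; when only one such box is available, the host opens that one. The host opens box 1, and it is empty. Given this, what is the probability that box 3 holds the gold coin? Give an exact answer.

Apply Bayes' rule, conditioning on where the gold coin actually is.
If it is in box 1 (prior 1/3): the host opened box 1, so this case is ruled out; weight (1/3)·0 = 0.
If it is in box 2 (prior 1/3): only box 1 is available, probability 1; weight (1/3)·1 = 1/3.
If it is in box 3 (prior 1/3): box 1 is available, opened with probability 4/5; weight (1/3)·(4/5) = 4/15.
The weights sum to 3/5.
So P(the gold coin in box 3 | the host opened box 1) = (4/15) / (3/5) = 4/9.

4/9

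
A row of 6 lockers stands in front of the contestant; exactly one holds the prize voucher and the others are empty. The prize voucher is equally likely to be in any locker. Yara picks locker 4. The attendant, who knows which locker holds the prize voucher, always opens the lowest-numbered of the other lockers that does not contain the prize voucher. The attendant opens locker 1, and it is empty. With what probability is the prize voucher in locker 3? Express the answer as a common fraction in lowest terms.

Consider each possible location of the prize voucher in turn.
If it is in locker 1 (prior 1/6): the attendant opened locker 1, so this case is ruled out; weight (1/6)·0 = 0.
If it is in any of lockers 2, 3, 4, 5, and 6 (prior 1/6 each): locker 1 is the lowest-numbered option available, probability 1; weight (1/6)·1 = 1/6 each.
The weights sum to 5/6.
So P(the prize voucher in locker 3 | the attendant opened locker 1) = (1/6) / (5/6) = 1/5.

1/5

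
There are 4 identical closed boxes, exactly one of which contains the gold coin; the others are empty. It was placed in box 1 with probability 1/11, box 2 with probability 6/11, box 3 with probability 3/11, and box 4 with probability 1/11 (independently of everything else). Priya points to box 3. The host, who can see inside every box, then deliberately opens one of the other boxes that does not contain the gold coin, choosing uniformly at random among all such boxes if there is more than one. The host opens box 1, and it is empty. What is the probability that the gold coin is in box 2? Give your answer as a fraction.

2/3

Apply Bayes' rule, conditioning on where the gold coin actually is.
If it is in box 1 (prior 1/11): the host opened box 1, so this case is ruled out; weight (1/11)·0 = 0.
If it is in box 2 (prior 6/11): the host has 2 equally likely choices, so probability 1/2; weight (6/11)·(1/2) = 3/11.
If it is in box 3 (prior 3/11): the host has 3 equally likely choices, so probability 1/3; weight (3/11)·(1/3) = 1/11.
If it is in box 4 (prior 1/11): the host has 2 equally likely choices, so probability 1/2; weight (1/11)·(1/2) = 1/22.
The weights sum to 9/22.
So P(the gold coin in box 2 | the host opened box 1) = (3/11) / (9/22) = 2/3.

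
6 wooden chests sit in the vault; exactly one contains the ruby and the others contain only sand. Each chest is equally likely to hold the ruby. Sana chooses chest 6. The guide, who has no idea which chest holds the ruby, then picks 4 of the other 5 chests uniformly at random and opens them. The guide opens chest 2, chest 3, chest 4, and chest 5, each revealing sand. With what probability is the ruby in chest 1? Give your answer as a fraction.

Condition on the true location of the ruby.
If it is in either of chests 1 and 6 (prior 1/6 each): the guide picks exactly this set with probability 1/5 regardless, and none is the prize; weight (1/6)·(1/5) = 1/30 each.
If it is in any of chests 2, 3, 4, and 5 (prior 1/6 each): that chest was opened and seen not to hold the prize — ruled out; weight (1/6)·0 = 0 each.
The weights sum to 1/15.
So P(the ruby in chest 1 | the guide opened chest 2, chest 3, chest 4, and chest 5) = (1/30) / (1/15) = 1/2.

1/2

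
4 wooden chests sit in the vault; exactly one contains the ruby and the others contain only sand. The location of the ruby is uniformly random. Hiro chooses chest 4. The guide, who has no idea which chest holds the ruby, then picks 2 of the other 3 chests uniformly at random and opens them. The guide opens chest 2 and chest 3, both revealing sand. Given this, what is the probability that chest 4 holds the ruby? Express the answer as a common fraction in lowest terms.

Consider each possible location of the ruby in turn.
If it is in either of chests 1 and 4 (prior 1/4 each): the guide picks exactly this set with probability 1/3 regardless, and none is the prize; weight (1/4)·(1/3) = 1/12 each.
If it is in either of chests 2 and 3 (prior 1/4 each): that chest was opened and seen not to hold the prize — ruled out; weight (1/4)·0 = 0 each.
The weights sum to 1/6.
So P(the ruby in chest 4 | the guide opened chest 2 and chest 3) = (1/12) / (1/6) = 1/2.

1/2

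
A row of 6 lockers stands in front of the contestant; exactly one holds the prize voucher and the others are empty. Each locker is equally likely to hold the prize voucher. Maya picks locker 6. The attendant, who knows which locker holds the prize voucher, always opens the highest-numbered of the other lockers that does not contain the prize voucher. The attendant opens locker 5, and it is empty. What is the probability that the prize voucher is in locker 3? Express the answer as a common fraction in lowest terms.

1/5

Consider each possible location of the prize voucher in turn.
If it is in any of lockers 1, 2, 3, 4, and 6 (prior 1/6 each): locker 5 is the highest-numbered option available, probability 1; weight (1/6)·1 = 1/6 each.
If it is in locker 5 (prior 1/6): the attendant opened locker 5, so this case is ruled out; weight (1/6)·0 = 0.
The weights sum to 5/6.
So P(the prize voucher in locker 3 | the attendant opened locker 5) = (1/6) / (5/6) = 1/5.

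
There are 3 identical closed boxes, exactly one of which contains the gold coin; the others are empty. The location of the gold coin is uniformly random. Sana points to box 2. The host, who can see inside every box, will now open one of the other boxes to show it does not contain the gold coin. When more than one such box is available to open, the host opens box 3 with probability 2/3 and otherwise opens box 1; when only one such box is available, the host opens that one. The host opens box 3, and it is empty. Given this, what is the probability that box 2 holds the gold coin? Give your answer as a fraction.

Consider each possible location of the gold coin in turn.
If it is in box 1 (prior 1/3): only box 3 is available, probability 1; weight (1/3)·1 = 1/3.
If it is in box 2 (prior 1/3): box 3 is available, opened with probability 2/3; weight (1/3)·(2/3) = 2/9.
If it is in box 3 (prior 1/3): the host opened box 3, so this case is ruled out; weight (1/3)·0 = 0.
The weights sum to 5/9.
So P(the gold coin in box 2 | the host opened box 3) = (2/9) / (5/9) = 2/5.

2/5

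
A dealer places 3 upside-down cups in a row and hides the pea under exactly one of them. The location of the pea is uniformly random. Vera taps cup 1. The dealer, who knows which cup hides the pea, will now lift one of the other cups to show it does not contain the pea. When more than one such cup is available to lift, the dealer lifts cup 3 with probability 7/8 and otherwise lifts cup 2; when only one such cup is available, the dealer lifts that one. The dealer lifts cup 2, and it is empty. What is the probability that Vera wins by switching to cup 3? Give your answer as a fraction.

8/9

Consider each possible location of the pea in turn.
If it is under cup 1 (prior 1/3): cup 3 is available but not opened, probability 1/8; weight (1/3)·(1/8) = 1/24.
If it is under cup 2 (prior 1/3): the dealer opened cup 2, so this case is ruled out; weight (1/3)·0 = 0.
If it is under cup 3 (prior 1/3): only cup 2 is available, probability 1; weight (1/3)·1 = 1/3.
The weights sum to 3/8.
So P(the pea under cup 3 | the dealer opened cup 2) = (1/3) / (3/8) = 8/9.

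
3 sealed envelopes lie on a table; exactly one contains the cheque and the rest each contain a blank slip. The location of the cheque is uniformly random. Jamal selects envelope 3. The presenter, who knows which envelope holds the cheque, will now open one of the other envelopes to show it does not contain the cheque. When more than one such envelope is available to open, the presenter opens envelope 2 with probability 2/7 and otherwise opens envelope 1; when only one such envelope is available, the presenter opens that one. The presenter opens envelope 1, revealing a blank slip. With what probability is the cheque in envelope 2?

7/12

Condition on the true location of the cheque.
If it is in envelope 1 (prior 1/3): the presenter opened envelope 1, so this case is ruled out; weight (1/3)·0 = 0.
If it is in envelope 2 (prior 1/3): only envelope 1 is available, probability 1; weight (1/3)·1 = 1/3.
If it is in envelope 3 (prior 1/3): envelope 2 is available but not opened, probability 5/7; weight (1/3)·(5/7) = 5/21.
The weights sum to 4/7.
So P(the cheque in envelope 2 | the presenter opened envelope 1) = (1/3) / (4/7) = 7/12.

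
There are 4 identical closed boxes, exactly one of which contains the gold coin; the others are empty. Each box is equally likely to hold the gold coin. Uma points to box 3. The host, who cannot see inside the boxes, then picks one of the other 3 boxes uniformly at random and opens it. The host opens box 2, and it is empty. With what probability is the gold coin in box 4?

1/3

Because the host chose which box to open without knowing where the gold coin is, the choice is independent of the prize location. Learning that box 2 does not hold the gold coin simply rules out that one location and leaves the remaining 3 boxes still equally likely by symmetry.
So P(the gold coin in box 4) = 1/3.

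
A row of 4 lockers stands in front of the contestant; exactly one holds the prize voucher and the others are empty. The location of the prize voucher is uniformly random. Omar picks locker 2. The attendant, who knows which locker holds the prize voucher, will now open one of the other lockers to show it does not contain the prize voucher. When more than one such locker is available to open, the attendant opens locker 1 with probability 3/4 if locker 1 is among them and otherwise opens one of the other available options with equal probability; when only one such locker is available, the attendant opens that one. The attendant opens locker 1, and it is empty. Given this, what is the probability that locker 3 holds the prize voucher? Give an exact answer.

Condition on the true location of the prize voucher.
If it is in locker 1 (prior 1/4): the attendant opened locker 1, so this case is ruled out; weight (1/4)·0 = 0.
If it is in any of lockers 2, 3, and 4 (prior 1/4 each): locker 1 is available, opened with probability 3/4; weight (1/4)·(3/4) = 3/16 each.
The weights sum to 9/16.
So P(the prize voucher in locker 3 | the attendant opened locker 1) = (3/16) / (9/16) = 1/3.

1/3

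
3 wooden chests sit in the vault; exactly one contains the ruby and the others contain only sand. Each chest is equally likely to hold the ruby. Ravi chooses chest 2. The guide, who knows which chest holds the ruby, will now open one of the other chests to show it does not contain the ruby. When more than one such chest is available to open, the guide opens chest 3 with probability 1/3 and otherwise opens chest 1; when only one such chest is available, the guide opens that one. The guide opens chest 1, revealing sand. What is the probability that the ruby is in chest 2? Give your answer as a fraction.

Consider each possible location of the ruby in turn.
If it is in chest 1 (prior 1/3): the guide opened chest 1, so this case is ruled out; weight (1/3)·0 = 0.
If it is in chest 2 (prior 1/3): chest 3 is available but not opened, probability 2/3; weight (1/3)·(2/3) = 2/9.
If it is in chest 3 (prior 1/3): only chest 1 is available, probability 1; weight (1/3)·1 = 1/3.
The weights sum to 5/9.
So P(the ruby in chest 2 | the guide opened chest 1) = (2/9) / (5/9) = 2/5.

2/5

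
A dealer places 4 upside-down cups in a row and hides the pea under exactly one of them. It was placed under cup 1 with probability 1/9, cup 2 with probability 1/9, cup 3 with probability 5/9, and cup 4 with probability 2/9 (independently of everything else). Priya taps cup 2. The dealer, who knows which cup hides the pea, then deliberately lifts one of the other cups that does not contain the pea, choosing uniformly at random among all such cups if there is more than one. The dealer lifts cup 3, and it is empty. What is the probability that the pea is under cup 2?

2/11

Apply Bayes' rule, conditioning on where the pea actually is.
If it is under cup 1 (prior 1/9): the dealer has 2 equally likely choices, so probability 1/2; weight (1/9)·(1/2) = 1/18.
If it is under cup 2 (prior 1/9): the dealer has 3 equally likely choices, so probability 1/3; weight (1/9)·(1/3) = 1/27.
If it is under cup 3 (prior 5/9): the dealer opened cup 3, so this case is ruled out; weight (5/9)·0 = 0.
If it is under cup 4 (prior 2/9): the dealer has 2 equally likely choices, so probability 1/2; weight (2/9)·(1/2) = 1/9.
The weights sum to 11/54.
So P(the pea under cup 2 | the dealer opened cup 3) = (1/27) / (11/54) = 2/11.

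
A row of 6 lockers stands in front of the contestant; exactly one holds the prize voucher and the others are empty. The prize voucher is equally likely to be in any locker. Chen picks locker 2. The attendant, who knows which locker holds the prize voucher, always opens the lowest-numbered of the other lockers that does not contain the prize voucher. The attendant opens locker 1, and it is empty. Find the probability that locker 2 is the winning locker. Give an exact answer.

1/5

Apply Bayes' rule, conditioning on where the prize voucher actually is.
If it is in locker 1 (prior 1/6): the attendant opened locker 1, so this case is ruled out; weight (1/6)·0 = 0.
If it is in any of lockers 2, 3, 4, 5, and 6 (prior 1/6 each): locker 1 is the lowest-numbered option available, probability 1; weight (1/6)·1 = 1/6 each.
The weights sum to 5/6.
So P(the prize voucher in locker 2 | the attendant opened locker 1) = (1/6) / (5/6) = 1/5.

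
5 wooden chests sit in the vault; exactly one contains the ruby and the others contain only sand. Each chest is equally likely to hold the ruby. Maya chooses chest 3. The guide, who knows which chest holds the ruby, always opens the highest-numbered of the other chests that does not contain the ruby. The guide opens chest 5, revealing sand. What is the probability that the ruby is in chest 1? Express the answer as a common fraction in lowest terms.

Consider each possible location of the ruby in turn.
If it is in any of chests 1, 2, 3, and 4 (prior 1/5 each): chest 5 is the highest-numbered option available, probability 1; weight (1/5)·1 = 1/5 each.
If it is in chest 5 (prior 1/5): the guide opened chest 5, so this case is ruled out; weight (1/5)·0 = 0.
The weights sum to 4/5.
So P(the ruby in chest 1 | the guide opened chest 5) = (1/5) / (4/5) = 1/4.

1/4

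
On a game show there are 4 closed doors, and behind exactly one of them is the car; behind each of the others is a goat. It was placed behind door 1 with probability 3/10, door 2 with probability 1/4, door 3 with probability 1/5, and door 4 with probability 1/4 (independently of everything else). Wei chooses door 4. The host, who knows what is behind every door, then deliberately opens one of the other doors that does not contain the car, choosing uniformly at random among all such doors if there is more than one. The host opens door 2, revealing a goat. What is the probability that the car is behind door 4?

1/4

Apply Bayes' rule, conditioning on where the car actually is.
If it is behind door 1 (prior 3/10): the host has 2 equally likely choices, so probability 1/2; weight (3/10)·(1/2) = 3/20.
If it is behind door 2 (prior 1/4): the host opened door 2, so this case is ruled out; weight (1/4)·0 = 0.
If it is behind door 3 (prior 1/5): the host has 2 equally likely choices, so probability 1/2; weight (1/5)·(1/2) = 1/10.
If it is behind door 4 (prior 1/4): the host has 3 equally likely choices, so probability 1/3; weight (1/4)·(1/3) = 1/12.
The weights sum to 1/3.
So P(the car behind door 4 | the host opened door 2) = (1/12) / (1/3) = 1/4.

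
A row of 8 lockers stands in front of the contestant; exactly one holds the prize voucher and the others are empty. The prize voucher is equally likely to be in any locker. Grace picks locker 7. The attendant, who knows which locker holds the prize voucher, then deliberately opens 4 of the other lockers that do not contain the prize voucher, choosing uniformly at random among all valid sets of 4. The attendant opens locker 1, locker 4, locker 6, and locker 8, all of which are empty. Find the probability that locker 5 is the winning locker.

7/24

Apply Bayes' rule, conditioning on where the prize voucher actually is.
If it is in any of lockers 1, 4, 6, and 8 (prior 1/8 each): that locker was opened and seen not to hold the prize — ruled out; weight (1/8)·0 = 0 each.
If it is in any of lockers 2, 3, and 5 (prior 1/8 each): the attendant has 15 equally likely choices, so probability 1/15; weight (1/8)·(1/15) = 1/120 each.
If it is in locker 7 (prior 1/8): the attendant has 35 equally likely choices, so probability 1/35; weight (1/8)·(1/35) = 1/280.
The weights sum to 1/35.
So P(the prize voucher in locker 5 | the attendant opened locker 1, locker 4, locker 6, and locker 8) = (1/120) / (1/35) = 7/24.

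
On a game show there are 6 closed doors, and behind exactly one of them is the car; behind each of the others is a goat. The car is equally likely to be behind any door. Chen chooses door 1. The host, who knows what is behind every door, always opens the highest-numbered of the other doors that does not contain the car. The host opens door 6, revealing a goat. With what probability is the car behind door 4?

1/5

Apply Bayes' rule, conditioning on where the car actually is.
If it is behind any of doors 1, 2, 3, 4, and 5 (prior 1/6 each): door 6 is the highest-numbered option available, probability 1; weight (1/6)·1 = 1/6 each.
If it is behind door 6 (prior 1/6): the host opened door 6, so this case is ruled out; weight (1/6)·0 = 0.
The weights sum to 5/6.
So P(the car behind door 4 | the host opened door 6) = (1/6) / (5/6) = 1/5.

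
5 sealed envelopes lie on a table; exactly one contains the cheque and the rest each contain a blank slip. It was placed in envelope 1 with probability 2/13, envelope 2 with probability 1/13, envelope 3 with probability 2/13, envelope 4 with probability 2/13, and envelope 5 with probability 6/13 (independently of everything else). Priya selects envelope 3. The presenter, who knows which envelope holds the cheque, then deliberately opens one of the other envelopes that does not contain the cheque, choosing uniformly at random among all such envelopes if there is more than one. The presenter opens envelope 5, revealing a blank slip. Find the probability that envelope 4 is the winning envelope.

4/13

Condition on the true location of the cheque.
If it is in either of envelopes 1 and 4 (prior 2/13 each): the presenter has 3 equally likely choices, so probability 1/3; weight (2/13)·(1/3) = 2/39 each.
If it is in envelope 2 (prior 1/13): the presenter has 3 equally likely choices, so probability 1/3; weight (1/13)·(1/3) = 1/39.
If it is in envelope 3 (prior 2/13): the presenter has 4 equally likely choices, so probability 1/4; weight (2/13)·(1/4) = 1/26.
If it is in envelope 5 (prior 6/13): the presenter opened envelope 5, so this case is ruled out; weight (6/13)·0 = 0.
The weights sum to 1/6.
So P(the cheque in envelope 4 | the presenter opened envelope 5) = (2/39) / (1/6) = 4/13.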